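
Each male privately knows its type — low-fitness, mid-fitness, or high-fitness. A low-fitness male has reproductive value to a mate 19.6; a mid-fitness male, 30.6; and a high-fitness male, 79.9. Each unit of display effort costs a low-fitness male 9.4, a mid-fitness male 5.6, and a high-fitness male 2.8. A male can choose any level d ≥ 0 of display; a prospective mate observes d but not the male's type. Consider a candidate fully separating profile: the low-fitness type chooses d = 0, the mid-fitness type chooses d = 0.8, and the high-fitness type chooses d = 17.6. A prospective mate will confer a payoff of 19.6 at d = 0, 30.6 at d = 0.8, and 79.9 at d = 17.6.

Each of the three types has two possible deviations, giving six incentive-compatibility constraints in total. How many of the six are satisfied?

5

High-fitness (own payoff 79.9 − 2.8×17.6 = 30.62): to d=0 gives 19.6 → no gain ✓; to d=0.8 gives 30.6 − 2.8×0.8 = 28.36 → no gain ✓.
Low-fitness (own payoff 19.6): to d=0.8 gives 30.6 − 9.4×0.8 = 23.08 → profitable ✗; to d=17.6 gives 79.9 − 9.4×17.6 = -85.54 → no gain ✓.
Mid-fitness (own payoff 30.6 − 5.6×0.8 = 26.12): to d=0 gives 19.6 → no gain ✓; to d=17.6 gives 79.9 − 5.6×17.6 = -18.66 → no gain ✓.
5 of the 6 constraints hold; not an equilibrium.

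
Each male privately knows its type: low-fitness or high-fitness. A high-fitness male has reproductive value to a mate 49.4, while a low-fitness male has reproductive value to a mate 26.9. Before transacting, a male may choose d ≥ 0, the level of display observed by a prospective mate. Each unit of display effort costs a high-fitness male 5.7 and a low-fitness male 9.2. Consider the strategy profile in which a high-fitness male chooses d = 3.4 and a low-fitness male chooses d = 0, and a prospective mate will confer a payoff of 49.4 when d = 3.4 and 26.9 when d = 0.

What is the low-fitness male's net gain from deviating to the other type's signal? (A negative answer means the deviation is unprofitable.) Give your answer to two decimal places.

-8.78

Playing d = 0 the low-fitness male receives 26.9.
Deviating to d = 3.4 brings payment 49.4 at cost 9.2 × 3.4 = 31.28, netting 18.12.
Gain from deviating: 18.12 − 26.9 = -8.78.
The gain is negative, so the low-fitness type's incentive-compatibility constraint is satisfied.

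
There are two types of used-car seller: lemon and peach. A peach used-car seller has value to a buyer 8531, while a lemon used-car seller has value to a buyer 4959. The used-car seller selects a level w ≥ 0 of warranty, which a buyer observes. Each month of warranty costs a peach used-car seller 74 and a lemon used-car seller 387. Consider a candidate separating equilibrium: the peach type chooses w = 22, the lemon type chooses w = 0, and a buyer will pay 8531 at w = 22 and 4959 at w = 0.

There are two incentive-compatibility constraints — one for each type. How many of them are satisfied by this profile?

2

Lemon type: stay at 0 → 4959; mimic → 8531 − 387 × 22 = 17. IC holds (4959 ≥ 17).
Peach type: signal → 8531 − 74 × 22 = 6903; deviate to 0 → 4959. IC holds (6903 ≥ 4959).
2 of 2 constraints hold, so this is a separating equilibrium.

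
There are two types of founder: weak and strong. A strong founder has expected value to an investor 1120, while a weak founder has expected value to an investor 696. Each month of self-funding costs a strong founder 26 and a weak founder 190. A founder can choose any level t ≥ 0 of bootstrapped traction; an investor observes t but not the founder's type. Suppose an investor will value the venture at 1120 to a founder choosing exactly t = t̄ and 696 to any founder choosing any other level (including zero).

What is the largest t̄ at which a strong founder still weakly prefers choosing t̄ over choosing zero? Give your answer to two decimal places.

16.31

Choosing t̄ yields the strong type 1120 − 26·t̄; choosing zero yields 696.
The strong type is indifferent at 1120 − 26·t̄ = 696, i.e. t̄ = (1120 − 696) / 26 ≈ 16.31.
For any t̄ above 16.31 the strong type would rather pool at zero, so separation collapses.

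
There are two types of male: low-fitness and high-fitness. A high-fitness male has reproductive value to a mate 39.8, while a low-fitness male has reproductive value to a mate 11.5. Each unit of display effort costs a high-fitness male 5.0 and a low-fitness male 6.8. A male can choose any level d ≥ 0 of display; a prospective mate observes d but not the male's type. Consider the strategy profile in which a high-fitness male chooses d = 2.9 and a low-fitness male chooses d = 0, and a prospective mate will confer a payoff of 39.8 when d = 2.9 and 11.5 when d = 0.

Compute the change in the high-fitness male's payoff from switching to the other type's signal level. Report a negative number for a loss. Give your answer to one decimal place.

-13.8

Playing d = 2.9 the high-fitness male receives 39.8 − 5.0 × 2.9 = 25.3.
Deviating to d = 0 yields 11.5 instead.
Gain from deviating: 11.5 − 25.3 = -13.8.
The gain is negative, so the high-fitness type's incentive-compatibility constraint is satisfied.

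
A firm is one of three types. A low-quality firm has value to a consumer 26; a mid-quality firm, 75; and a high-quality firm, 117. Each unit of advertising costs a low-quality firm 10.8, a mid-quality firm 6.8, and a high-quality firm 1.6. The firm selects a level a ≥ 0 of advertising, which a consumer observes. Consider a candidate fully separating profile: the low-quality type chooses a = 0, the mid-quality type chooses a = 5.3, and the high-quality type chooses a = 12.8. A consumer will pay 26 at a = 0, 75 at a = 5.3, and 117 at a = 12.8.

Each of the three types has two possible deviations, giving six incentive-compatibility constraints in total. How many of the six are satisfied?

6

High-quality (own payoff 117 − 1.6×12.8 = 96.52): to a=0 gives 26 → no gain ✓; to a=5.3 gives 75 − 1.6×5.3 = 66.52 → no gain ✓.
Low-quality (own payoff 26): to a=5.3 gives 75 − 10.8×5.3 = 17.76 → no gain ✓; to a=12.8 gives 117 − 10.8×12.8 = -21.24 → no gain ✓.
Mid-quality (own payoff 75 − 6.8×5.3 = 38.96): to a=0 gives 26 → no gain ✓; to a=12.8 gives 117 − 6.8×12.8 = 29.96 → no gain ✓.
6 of the 6 constraints hold; this profile is a separating equilibrium.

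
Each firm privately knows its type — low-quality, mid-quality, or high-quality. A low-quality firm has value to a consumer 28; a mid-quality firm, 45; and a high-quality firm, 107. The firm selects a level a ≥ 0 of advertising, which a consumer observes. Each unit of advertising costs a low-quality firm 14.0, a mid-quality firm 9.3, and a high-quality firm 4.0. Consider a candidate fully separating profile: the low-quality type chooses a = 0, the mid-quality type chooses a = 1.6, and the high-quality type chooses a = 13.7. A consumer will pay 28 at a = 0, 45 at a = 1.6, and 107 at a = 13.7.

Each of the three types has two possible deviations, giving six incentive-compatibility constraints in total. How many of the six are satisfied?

Mid-quality (own payoff 45 − 9.3×1.6 = 30.12): to a=0 gives 28 → no gain ✓; to a=13.7 gives 107 − 9.3×13.7 = -20.41 → no gain ✓.
High-quality (own payoff 107 − 4.0×13.7 = 52.2): to a=0 gives 28 → no gain ✓; to a=1.6 gives 45 − 4.0×1.6 = 38.6 → no gain ✓.
Low-quality (own payoff 28): to a=1.6 gives 45 − 14.0×1.6 = 22.6 → no gain ✓; to a=13.7 gives 107 − 14.0×13.7 = -84.8 → no gain ✓.
6 of the 6 constraints hold; this profile is a separating equilibrium.

6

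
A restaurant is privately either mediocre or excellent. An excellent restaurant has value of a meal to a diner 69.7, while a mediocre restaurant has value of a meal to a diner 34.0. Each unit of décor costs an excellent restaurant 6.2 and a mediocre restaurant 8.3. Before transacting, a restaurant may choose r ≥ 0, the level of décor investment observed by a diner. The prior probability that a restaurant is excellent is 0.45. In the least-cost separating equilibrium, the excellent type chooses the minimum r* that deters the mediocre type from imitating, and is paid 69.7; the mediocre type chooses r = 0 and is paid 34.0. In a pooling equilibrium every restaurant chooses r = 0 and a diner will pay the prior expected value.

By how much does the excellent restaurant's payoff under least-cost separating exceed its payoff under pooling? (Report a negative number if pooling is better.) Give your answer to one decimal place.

Least-cost separating signal: r* solves 34.0 = 69.7 − 8.3·r*, so r* = (69.7 − 34.0)/8.3 ≈ 4.3012.
Excellent type's separating payoff: 69.7 − 6.2 × r* = 69.7 − 6.2 × (69.7 − 34.0)/8.3 = 69.7 − 221.34/8.3 ≈ 43.033.
Pooling payoff: 0.45 × 69.7 + 0.55 × 34.0 = 50.065.
Difference: 43.033 − 50.065 = -7.032, i.e. -7.0 to one decimal place.
The excellent type would prefer the pooling outcome.

-7.0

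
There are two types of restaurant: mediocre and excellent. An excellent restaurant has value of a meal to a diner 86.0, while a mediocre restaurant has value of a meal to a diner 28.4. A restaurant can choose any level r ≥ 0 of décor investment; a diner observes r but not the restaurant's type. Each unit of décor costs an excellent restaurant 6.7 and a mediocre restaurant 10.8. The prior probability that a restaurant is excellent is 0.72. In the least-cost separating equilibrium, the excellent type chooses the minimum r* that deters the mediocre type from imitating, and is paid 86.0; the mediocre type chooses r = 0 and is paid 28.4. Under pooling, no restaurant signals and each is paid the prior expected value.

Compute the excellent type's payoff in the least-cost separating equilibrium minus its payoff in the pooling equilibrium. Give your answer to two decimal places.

Least-cost separating signal: r* solves 28.4 = 86.0 − 10.8·r*, so r* = (86.0 − 28.4)/10.8 ≈ 5.3333.
Excellent type's separating payoff: 86.0 − 6.7 × r* = 86.0 − 6.7 × (86.0 − 28.4)/10.8 = 86.0 − 385.92/10.8 ≈ 50.2667.
Pooling payoff: 0.72 × 86.0 + 0.28 × 28.4 = 69.872.
Difference: 50.2667 − 69.872 = -19.6053, i.e. -19.61 to two decimal places.
The excellent type would prefer the pooling outcome.

-19.61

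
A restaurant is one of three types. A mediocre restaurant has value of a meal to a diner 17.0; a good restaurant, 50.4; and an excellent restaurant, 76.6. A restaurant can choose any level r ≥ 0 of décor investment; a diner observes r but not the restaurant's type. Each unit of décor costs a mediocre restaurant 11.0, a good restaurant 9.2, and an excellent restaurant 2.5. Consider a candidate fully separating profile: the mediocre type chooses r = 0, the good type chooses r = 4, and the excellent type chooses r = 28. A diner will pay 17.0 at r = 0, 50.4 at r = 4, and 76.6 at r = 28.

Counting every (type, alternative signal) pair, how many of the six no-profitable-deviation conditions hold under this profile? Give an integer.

3

Excellent (own payoff 76.6 − 2.5×28 = 6.6): to r=0 gives 17.0 → profitable ✗; to r=4 gives 50.4 − 2.5×4 = 40.4 → profitable ✗.
Good (own payoff 50.4 − 9.2×4 = 13.6): to r=0 gives 17.0 → profitable ✗; to r=28 gives 76.6 − 9.2×28 = -181 → no gain ✓.
Mediocre (own payoff 17.0): to r=4 gives 50.4 − 11.0×4 = 6.4 → no gain ✓; to r=28 gives 76.6 − 11.0×28 = -231.4 → no gain ✓.
3 of the 6 constraints hold; not an equilibrium.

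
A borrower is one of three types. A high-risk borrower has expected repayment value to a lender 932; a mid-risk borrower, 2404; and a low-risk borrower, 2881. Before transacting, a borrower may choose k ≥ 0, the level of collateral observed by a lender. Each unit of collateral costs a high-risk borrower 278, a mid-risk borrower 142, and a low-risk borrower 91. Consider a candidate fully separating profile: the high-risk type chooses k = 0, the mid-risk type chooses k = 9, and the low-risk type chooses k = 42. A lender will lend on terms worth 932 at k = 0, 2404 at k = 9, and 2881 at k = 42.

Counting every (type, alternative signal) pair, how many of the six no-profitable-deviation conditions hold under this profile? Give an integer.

4

Low-risk (own payoff 2881 − 91×42 = -941): to k=0 gives 932 → profitable ✗; to k=9 gives 2404 − 91×9 = 1585 → profitable ✗.
High-risk (own payoff 932): to k=9 gives 2404 − 278×9 = -98 → no gain ✓; to k=42 gives 2881 − 278×42 = -8795 → no gain ✓.
Mid-risk (own payoff 2404 − 142×9 = 1126): to k=0 gives 932 → no gain ✓; to k=42 gives 2881 − 142×42 = -3083 → no gain ✓.
4 of the 6 constraints hold; not an equilibrium.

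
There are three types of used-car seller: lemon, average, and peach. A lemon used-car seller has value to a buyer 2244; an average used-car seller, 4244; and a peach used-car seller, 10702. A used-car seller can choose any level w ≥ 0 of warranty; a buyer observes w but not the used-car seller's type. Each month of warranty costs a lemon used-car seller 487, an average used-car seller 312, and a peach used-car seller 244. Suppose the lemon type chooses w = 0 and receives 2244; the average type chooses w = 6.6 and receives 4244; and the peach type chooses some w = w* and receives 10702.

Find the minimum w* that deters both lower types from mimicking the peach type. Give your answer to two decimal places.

Average type (on-path payoff 4244 − 312×6.6 = 2184.8) won't mimic when 2184.8 ≥ 10702 − 312·w*, i.e. w* ≥ 27.30.
Lemon type (on-path payoff 2244) won't mimic when 2244 ≥ 10702 − 487·w*, i.e. w* ≥ 17.37.
Both must hold, so w* = max(17.37, 27.30) = 27.30. The average type's constraint binds.

27.30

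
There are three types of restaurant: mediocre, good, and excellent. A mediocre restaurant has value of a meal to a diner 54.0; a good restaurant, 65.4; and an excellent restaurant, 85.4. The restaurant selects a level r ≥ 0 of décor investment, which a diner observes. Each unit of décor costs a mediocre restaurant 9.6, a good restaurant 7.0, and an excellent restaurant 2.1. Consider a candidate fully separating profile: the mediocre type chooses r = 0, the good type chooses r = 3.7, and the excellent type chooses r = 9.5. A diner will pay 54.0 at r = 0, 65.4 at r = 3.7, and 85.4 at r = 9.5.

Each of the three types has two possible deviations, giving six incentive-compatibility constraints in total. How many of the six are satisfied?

Good (own payoff 65.4 − 7.0×3.7 = 39.5): to r=0 gives 54.0 → profitable ✗; to r=9.5 gives 85.4 − 7.0×9.5 = 18.9 → no gain ✓.
Excellent (own payoff 85.4 − 2.1×9.5 = 65.45): to r=0 gives 54.0 → no gain ✓; to r=3.7 gives 65.4 − 2.1×3.7 = 57.63 → no gain ✓.
Mediocre (own payoff 54.0): to r=3.7 gives 65.4 − 9.6×3.7 = 29.88 → no gain ✓; to r=9.5 gives 85.4 − 9.6×9.5 = -5.8 → no gain ✓.
5 of the 6 constraints hold; not an equilibrium.

5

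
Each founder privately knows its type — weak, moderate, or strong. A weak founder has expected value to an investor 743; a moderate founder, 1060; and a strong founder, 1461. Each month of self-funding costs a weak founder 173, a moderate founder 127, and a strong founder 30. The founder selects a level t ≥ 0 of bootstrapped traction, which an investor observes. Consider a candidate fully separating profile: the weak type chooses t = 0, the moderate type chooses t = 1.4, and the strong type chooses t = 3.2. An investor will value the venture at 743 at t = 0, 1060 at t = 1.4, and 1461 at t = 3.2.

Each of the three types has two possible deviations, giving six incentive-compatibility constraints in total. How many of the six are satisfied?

3

Moderate (own payoff 1060 − 127×1.4 = 882.2): to t=0 gives 743 → no gain ✓; to t=3.2 gives 1461 − 127×3.2 = 1054.6 → profitable ✗.
Strong (own payoff 1461 − 30×3.2 = 1365): to t=0 gives 743 → no gain ✓; to t=1.4 gives 1060 − 30×1.4 = 1018 → no gain ✓.
Weak (own payoff 743): to t=1.4 gives 1060 − 173×1.4 = 817.8 → profitable ✗; to t=3.2 gives 1461 − 173×3.2 = 907.4 → profitable ✗.
3 of the 6 constraints hold; not an equilibrium.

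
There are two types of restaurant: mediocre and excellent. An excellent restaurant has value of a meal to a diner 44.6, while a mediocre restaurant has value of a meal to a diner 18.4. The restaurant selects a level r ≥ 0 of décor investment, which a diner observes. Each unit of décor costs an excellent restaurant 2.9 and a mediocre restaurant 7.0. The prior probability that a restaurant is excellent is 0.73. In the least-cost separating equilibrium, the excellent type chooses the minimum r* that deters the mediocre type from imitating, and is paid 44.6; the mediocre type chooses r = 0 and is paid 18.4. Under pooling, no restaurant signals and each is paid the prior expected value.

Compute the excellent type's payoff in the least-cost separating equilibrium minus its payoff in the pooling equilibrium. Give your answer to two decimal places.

-3.78

Least-cost separating signal: r* solves 18.4 = 44.6 − 7.0·r*, so r* = (44.6 − 18.4)/7.0 ≈ 3.7429.
Excellent type's separating payoff: 44.6 − 2.9 × r* = 44.6 − 2.9 × (44.6 − 18.4)/7.0 = 44.6 − 75.98/7.0 ≈ 33.7457.
Pooling payoff: 0.73 × 44.6 + 0.27 × 18.4 = 37.526.
Difference: 33.7457 − 37.526 = -3.7803, i.e. -3.78 to two decimal places.
The excellent type would prefer the pooling outcome.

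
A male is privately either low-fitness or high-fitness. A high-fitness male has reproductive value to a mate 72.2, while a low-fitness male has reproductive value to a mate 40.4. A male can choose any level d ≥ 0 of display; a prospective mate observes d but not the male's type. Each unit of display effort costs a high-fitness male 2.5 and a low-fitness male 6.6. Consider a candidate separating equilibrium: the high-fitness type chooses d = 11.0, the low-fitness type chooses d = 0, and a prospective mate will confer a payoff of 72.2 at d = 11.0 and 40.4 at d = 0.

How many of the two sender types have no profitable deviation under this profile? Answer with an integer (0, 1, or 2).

2

Low-fitness type: stay at 0 → 40.4; mimic → 72.2 − 6.6 × 11.0 = -0.4. IC holds (40.4 ≥ -0.4).
High-fitness type: signal → 72.2 − 2.5 × 11.0 = 44.7; deviate to 0 → 40.4. IC holds (44.7 ≥ 40.4).
2 of 2 constraints hold, so this is a separating equilibrium.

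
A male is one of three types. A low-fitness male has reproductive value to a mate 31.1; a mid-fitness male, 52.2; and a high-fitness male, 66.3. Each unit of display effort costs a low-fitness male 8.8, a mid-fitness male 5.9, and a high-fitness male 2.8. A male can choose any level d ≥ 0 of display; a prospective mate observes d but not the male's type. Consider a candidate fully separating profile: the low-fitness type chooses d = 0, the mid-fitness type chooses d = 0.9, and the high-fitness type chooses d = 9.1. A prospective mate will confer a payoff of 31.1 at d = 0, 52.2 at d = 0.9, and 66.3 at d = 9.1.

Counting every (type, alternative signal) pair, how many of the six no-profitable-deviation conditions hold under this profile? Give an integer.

4

Low-fitness (own payoff 31.1): to d=0.9 gives 52.2 − 8.8×0.9 = 44.28 → profitable ✗; to d=9.1 gives 66.3 − 8.8×9.1 = -13.78 → no gain ✓.
High-fitness (own payoff 66.3 − 2.8×9.1 = 40.82): to d=0 gives 31.1 → no gain ✓; to d=0.9 gives 52.2 − 2.8×0.9 = 49.68 → profitable ✗.
Mid-fitness (own payoff 52.2 − 5.9×0.9 = 46.89): to d=0 gives 31.1 → no gain ✓; to d=9.1 gives 66.3 − 5.9×9.1 = 12.61 → no gain ✓.
4 of the 6 constraints hold; not an equilibrium.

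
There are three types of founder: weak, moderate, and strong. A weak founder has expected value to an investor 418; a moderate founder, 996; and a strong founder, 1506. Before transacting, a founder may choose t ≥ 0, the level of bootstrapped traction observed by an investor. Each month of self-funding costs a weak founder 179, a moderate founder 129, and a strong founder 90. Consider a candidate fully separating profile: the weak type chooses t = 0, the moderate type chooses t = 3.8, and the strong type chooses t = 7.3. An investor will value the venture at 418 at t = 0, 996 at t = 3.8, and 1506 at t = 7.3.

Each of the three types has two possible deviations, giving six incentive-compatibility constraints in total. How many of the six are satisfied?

5

Strong (own payoff 1506 − 90×7.3 = 849): to t=0 gives 418 → no gain ✓; to t=3.8 gives 996 − 90×3.8 = 654 → no gain ✓.
Weak (own payoff 418): to t=3.8 gives 996 − 179×3.8 = 315.8 → no gain ✓; to t=7.3 gives 1506 − 179×7.3 = 199.3 → no gain ✓.
Moderate (own payoff 996 − 129×3.8 = 505.8): to t=0 gives 418 → no gain ✓; to t=7.3 gives 1506 − 129×7.3 = 564.3 → profitable ✗.
5 of the 6 constraints hold; not an equilibrium.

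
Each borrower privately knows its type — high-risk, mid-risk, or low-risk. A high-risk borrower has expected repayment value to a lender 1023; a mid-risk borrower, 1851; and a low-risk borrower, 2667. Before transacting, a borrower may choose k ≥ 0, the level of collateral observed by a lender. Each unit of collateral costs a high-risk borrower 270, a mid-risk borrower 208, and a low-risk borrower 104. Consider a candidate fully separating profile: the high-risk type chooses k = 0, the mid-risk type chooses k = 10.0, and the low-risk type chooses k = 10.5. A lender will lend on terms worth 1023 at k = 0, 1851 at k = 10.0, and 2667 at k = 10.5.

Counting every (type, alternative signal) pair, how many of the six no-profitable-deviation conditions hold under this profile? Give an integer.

4

Mid-risk (own payoff 1851 − 208×10.0 = -229): to k=0 gives 1023 → profitable ✗; to k=10.5 gives 2667 − 208×10.5 = 483 → profitable ✗.
Low-risk (own payoff 2667 − 104×10.5 = 1575): to k=0 gives 1023 → no gain ✓; to k=10.0 gives 1851 − 104×10.0 = 811 → no gain ✓.
High-risk (own payoff 1023): to k=10.0 gives 1851 − 270×10.0 = -849 → no gain ✓; to k=10.5 gives 2667 − 270×10.5 = -168 → no gain ✓.
4 of the 6 constraints hold; not an equilibrium.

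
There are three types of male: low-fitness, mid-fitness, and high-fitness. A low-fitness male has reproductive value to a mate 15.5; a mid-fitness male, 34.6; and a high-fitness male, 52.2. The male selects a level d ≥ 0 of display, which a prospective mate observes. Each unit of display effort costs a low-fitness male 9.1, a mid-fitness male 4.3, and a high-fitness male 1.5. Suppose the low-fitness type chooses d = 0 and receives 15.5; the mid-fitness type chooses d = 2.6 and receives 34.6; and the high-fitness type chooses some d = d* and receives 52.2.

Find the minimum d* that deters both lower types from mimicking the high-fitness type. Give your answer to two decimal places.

6.69

Low-fitness type (on-path payoff 15.5) won't mimic when 15.5 ≥ 52.2 − 9.1·d*, i.e. d* ≥ 4.03.
Mid-fitness type (on-path payoff 34.6 − 4.3×2.6 = 23.42) won't mimic when 23.42 ≥ 52.2 − 4.3·d*, i.e. d* ≥ 6.69.
Both must hold, so d* = max(4.03, 6.69) = 6.69. The mid-fitness type's constraint binds.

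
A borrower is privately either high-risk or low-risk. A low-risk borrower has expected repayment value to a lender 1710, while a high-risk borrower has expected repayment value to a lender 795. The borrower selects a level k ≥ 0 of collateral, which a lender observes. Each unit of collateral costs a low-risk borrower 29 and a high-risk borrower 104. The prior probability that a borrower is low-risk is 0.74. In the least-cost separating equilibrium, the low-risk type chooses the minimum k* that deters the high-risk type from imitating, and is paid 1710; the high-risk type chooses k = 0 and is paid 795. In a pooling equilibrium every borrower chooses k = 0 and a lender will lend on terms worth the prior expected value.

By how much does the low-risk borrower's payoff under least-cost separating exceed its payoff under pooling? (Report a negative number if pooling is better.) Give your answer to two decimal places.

-17.24

Least-cost separating signal: k* solves 795 = 1710 − 104·k*, so k* = (1710 − 795)/104 ≈ 8.7981.
Low-risk type's separating payoff: 1710 − 29 × k* = 1710 − 29 × (1710 − 795)/104 = 1710 − 26535/104 ≈ 1454.8558.
Pooling payoff: 0.74 × 1710 + 0.26 × 795 = 1472.1.
Difference: 1454.8558 − 1472.1 = -17.2442, i.e. -17.24 to two decimal places.
The low-risk type would prefer the pooling outcome.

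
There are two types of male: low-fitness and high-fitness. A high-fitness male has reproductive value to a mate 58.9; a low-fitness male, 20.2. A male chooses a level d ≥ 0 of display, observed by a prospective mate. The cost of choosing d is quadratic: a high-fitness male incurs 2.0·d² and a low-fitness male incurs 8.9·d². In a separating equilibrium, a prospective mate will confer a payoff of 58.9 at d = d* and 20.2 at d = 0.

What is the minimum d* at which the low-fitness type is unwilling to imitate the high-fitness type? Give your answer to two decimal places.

The low-fitness type at d = 0 receives 20.2; imitating at d* yields 58.9 − 8.9·d*².
Indifference: 20.2 = 58.9 − 8.9·d*², so d*² = (58.9 − 20.2) / 8.9 ≈ 4.3483.
d* = √4.3483 ≈ 2.09.

2.09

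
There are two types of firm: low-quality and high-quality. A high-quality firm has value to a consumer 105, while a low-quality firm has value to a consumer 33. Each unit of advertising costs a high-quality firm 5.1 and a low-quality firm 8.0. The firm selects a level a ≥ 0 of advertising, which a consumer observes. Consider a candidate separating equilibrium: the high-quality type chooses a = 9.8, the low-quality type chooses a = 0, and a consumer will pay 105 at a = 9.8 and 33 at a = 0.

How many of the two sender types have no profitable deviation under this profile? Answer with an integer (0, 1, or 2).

Low-quality type: stay at 0 → 33; mimic → 105 − 8.0 × 9.8 = 26.6. IC holds (33 ≥ 26.6).
High-quality type: signal → 105 − 5.1 × 9.8 = 55.02; deviate to 0 → 33. IC holds (55.02 ≥ 33).
2 of 2 constraints hold, so this is a separating equilibrium.

2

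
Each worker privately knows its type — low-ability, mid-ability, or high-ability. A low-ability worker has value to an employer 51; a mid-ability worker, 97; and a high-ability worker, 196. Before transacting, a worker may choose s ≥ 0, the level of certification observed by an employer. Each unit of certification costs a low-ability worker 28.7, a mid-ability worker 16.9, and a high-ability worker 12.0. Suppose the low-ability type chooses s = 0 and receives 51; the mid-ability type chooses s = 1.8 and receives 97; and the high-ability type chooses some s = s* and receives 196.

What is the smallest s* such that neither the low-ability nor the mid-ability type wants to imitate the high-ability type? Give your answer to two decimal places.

Low-ability type (on-path payoff 51) won't mimic when 51 ≥ 196 − 28.7·s*, i.e. s* ≥ 5.05.
Mid-ability type (on-path payoff 97 − 16.9×1.8 = 66.58) won't mimic when 66.58 ≥ 196 − 16.9·s*, i.e. s* ≥ 7.66.
Both must hold, so s* = max(5.05, 7.66) = 7.66. The mid-ability type's constraint binds.

7.66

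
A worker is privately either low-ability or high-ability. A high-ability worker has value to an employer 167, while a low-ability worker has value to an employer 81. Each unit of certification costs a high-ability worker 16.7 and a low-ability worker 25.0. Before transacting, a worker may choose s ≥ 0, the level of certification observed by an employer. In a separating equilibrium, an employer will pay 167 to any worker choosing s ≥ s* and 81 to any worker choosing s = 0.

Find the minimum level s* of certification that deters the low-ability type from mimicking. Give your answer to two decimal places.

A low-ability worker choosing s = 0 receives 81.
Imitating at s* instead would pay 167 at cost 25.0·s*, netting 167 − 25.0·s*.
Indifference: 81 = 167 − 25.0·s*, so s* = (167 − 81) / 25.0 = 3.44.
This is the low-ability type's binding incentive-compatibility constraint; any s ≥ 3.44 sustains separation on that side.

3.44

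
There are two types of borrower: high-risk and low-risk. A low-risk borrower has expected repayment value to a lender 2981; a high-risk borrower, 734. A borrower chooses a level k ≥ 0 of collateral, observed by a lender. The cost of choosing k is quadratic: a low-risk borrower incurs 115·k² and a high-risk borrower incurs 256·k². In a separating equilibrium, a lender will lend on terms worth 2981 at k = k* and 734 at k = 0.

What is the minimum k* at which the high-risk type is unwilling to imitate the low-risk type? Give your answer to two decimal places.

The high-risk type at k = 0 receives 734; imitating at k* yields 2981 − 256·k*².
Indifference: 734 = 2981 − 256·k*², so k*² = (2981 − 734) / 256 ≈ 8.7773.
k* = √8.7773 ≈ 2.96.

2.96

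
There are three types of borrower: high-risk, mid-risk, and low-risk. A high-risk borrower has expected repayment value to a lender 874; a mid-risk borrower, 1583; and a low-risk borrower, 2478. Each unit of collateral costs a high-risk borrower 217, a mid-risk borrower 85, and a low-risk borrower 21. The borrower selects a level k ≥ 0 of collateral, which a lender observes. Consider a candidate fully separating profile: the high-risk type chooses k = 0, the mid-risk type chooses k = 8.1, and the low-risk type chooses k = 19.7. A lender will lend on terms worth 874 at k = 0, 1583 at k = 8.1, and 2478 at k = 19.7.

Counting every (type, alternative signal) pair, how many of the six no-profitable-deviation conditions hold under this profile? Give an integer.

High-risk (own payoff 874): to k=8.1 gives 1583 − 217×8.1 = -174.7 → no gain ✓; to k=19.7 gives 2478 − 217×19.7 = -1796.9 → no gain ✓.
Mid-risk (own payoff 1583 − 85×8.1 = 894.5): to k=0 gives 874 → no gain ✓; to k=19.7 gives 2478 − 85×19.7 = 803.5 → no gain ✓.
Low-risk (own payoff 2478 − 21×19.7 = 2064.3): to k=0 gives 874 → no gain ✓; to k=8.1 gives 1583 − 21×8.1 = 1412.9 → no gain ✓.
6 of the 6 constraints hold; this profile is a separating equilibrium.

6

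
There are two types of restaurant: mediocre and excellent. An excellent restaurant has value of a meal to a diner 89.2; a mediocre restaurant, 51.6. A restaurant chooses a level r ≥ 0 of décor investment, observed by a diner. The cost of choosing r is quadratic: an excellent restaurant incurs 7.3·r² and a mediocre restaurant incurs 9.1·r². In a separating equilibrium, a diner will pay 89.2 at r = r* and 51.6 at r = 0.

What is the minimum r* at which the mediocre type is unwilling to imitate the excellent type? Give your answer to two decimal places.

The mediocre type at r = 0 receives 51.6; imitating at r* yields 89.2 − 9.1·r*².
Indifference: 51.6 = 89.2 − 9.1·r*², so r*² = (89.2 − 51.6) / 9.1 ≈ 4.1319.
r* = √4.1319 ≈ 2.03.

2.03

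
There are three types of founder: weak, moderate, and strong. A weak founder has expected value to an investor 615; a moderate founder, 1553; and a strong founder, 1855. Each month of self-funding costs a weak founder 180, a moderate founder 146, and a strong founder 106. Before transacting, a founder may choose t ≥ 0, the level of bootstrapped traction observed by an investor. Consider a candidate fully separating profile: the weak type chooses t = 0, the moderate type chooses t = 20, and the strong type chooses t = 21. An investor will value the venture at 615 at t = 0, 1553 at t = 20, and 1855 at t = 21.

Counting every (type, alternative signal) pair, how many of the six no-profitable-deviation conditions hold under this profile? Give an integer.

Weak (own payoff 615): to t=20 gives 1553 − 180×20 = -2047 → no gain ✓; to t=21 gives 1855 − 180×21 = -1925 → no gain ✓.
Moderate (own payoff 1553 − 146×20 = -1367): to t=0 gives 615 → profitable ✗; to t=21 gives 1855 − 146×21 = -1211 → profitable ✗.
Strong (own payoff 1855 − 106×21 = -371): to t=0 gives 615 → profitable ✗; to t=20 gives 1553 − 106×20 = -567 → no gain ✓.
3 of the 6 constraints hold; not an equilibrium.

3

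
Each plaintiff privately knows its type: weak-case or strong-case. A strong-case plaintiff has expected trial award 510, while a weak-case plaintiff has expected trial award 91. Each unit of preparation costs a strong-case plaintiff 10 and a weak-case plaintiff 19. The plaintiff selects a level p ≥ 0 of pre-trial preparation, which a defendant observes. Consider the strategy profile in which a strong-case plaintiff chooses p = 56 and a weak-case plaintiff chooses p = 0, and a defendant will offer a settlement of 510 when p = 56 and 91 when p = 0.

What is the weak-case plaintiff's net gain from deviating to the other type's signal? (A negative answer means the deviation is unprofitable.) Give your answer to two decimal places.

Playing p = 0 the weak-case plaintiff receives 91.
Deviating to p = 56 brings payment 510 at cost 19 × 56 = 1064, netting -554.
Gain from deviating: -554 − 91 = -645.00.
The gain is negative, so the weak-case type's incentive-compatibility constraint is satisfied.

-645.00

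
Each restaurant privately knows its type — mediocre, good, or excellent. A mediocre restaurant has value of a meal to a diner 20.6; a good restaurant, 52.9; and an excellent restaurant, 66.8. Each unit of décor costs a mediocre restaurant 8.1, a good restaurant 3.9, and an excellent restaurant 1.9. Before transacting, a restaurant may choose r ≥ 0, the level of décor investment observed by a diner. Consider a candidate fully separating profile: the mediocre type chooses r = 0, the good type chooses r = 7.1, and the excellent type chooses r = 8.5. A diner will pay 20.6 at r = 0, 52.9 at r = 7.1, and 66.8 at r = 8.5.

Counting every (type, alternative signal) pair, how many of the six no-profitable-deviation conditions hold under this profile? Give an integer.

Mediocre (own payoff 20.6): to r=7.1 gives 52.9 − 8.1×7.1 = -4.61 → no gain ✓; to r=8.5 gives 66.8 − 8.1×8.5 = -2.05 → no gain ✓.
Excellent (own payoff 66.8 − 1.9×8.5 = 50.65): to r=0 gives 20.6 → no gain ✓; to r=7.1 gives 52.9 − 1.9×7.1 = 39.41 → no gain ✓.
Good (own payoff 52.9 − 3.9×7.1 = 25.21): to r=0 gives 20.6 → no gain ✓; to r=8.5 gives 66.8 − 3.9×8.5 = 33.65 → profitable ✗.
5 of the 6 constraints hold; not an equilibrium.

5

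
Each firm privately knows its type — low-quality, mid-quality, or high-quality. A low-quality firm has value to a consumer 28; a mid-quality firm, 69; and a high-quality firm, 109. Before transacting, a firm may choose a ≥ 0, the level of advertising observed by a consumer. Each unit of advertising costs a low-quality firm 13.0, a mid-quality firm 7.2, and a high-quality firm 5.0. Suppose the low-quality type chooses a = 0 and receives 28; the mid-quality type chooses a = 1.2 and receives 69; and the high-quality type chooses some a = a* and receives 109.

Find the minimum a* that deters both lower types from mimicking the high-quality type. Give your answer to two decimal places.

6.76

Low-quality type (on-path payoff 28) won't mimic when 28 ≥ 109 − 13.0·a*, i.e. a* ≥ 6.23.
Mid-quality type (on-path payoff 69 − 7.2×1.2 = 60.36) won't mimic when 60.36 ≥ 109 − 7.2·a*, i.e. a* ≥ 6.76.
Both must hold, so a* = max(6.23, 6.76) = 6.76. The mid-quality type's constraint binds.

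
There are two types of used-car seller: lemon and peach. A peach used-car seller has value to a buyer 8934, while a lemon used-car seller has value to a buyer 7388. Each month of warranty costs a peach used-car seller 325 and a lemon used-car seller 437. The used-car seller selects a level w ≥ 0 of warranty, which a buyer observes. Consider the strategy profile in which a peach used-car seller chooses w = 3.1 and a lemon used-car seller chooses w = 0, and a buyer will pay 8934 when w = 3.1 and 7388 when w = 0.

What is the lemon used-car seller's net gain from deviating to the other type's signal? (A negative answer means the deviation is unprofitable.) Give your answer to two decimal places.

191.30

Playing w = 0 the lemon used-car seller receives 7388.
Deviating to w = 3.1 brings payment 8934 at cost 437 × 3.1 = 1354.7, netting 7579.3.
Gain from deviating: 7579.3 − 7388 = 191.30.
The gain is positive, so the lemon type's incentive-compatibility constraint is violated — this profile is not a separating equilibrium.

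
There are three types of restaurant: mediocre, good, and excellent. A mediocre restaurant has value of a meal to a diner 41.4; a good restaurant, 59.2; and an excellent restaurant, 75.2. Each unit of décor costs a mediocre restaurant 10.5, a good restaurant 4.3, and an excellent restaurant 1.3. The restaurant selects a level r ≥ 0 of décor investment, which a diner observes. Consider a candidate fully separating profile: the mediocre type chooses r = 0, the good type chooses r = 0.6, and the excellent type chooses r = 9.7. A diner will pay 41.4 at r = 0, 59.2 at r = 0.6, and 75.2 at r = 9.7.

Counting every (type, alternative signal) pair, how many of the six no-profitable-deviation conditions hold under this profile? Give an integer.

5

Good (own payoff 59.2 − 4.3×0.6 = 56.62): to r=0 gives 41.4 → no gain ✓; to r=9.7 gives 75.2 − 4.3×9.7 = 33.49 → no gain ✓.
Excellent (own payoff 75.2 − 1.3×9.7 = 62.59): to r=0 gives 41.4 → no gain ✓; to r=0.6 gives 59.2 − 1.3×0.6 = 58.42 → no gain ✓.
Mediocre (own payoff 41.4): to r=0.6 gives 59.2 − 10.5×0.6 = 52.9 → profitable ✗; to r=9.7 gives 75.2 − 10.5×9.7 = -26.65 → no gain ✓.
5 of the 6 constraints hold; not an equilibrium.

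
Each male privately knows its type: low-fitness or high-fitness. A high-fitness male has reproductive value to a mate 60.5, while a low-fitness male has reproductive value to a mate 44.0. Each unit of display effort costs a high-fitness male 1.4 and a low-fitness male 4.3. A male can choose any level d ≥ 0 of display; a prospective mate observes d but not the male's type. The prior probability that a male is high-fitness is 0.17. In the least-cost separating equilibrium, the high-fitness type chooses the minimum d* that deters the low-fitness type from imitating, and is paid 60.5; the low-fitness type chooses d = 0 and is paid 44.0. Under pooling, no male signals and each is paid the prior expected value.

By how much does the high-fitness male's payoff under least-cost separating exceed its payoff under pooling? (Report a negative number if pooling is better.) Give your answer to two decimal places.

8.32

Least-cost separating signal: d* solves 44.0 = 60.5 − 4.3·d*, so d* = (60.5 − 44.0)/4.3 ≈ 3.8372.
High-fitness type's separating payoff: 60.5 − 1.4 × d* = 60.5 − 1.4 × (60.5 − 44.0)/4.3 = 60.5 − 23.1/4.3 ≈ 55.1279.
Pooling payoff: 0.17 × 60.5 + 0.83 × 44.0 = 46.805.
Difference: 55.1279 − 46.805 = 8.3229, i.e. 8.32 to two decimal places.
The high-fitness type prefers to separate.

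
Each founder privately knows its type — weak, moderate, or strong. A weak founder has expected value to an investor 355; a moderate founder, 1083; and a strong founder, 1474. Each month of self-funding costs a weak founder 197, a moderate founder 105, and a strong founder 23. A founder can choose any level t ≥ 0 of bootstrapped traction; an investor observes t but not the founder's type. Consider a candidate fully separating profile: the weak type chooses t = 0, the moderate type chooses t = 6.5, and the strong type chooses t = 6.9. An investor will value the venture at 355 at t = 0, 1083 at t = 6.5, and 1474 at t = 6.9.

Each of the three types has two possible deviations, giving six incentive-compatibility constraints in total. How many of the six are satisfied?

Strong (own payoff 1474 − 23×6.9 = 1315.3): to t=0 gives 355 → no gain ✓; to t=6.5 gives 1083 − 23×6.5 = 933.5 → no gain ✓.
Moderate (own payoff 1083 − 105×6.5 = 400.5): to t=0 gives 355 → no gain ✓; to t=6.9 gives 1474 − 105×6.9 = 749.5 → profitable ✗.
Weak (own payoff 355): to t=6.5 gives 1083 − 197×6.5 = -197.5 → no gain ✓; to t=6.9 gives 1474 − 197×6.9 = 114.7 → no gain ✓.
5 of the 6 constraints hold; not an equilibrium.

5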